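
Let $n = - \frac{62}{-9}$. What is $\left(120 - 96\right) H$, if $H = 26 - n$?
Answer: $\frac{1376}{3} \approx 458.67$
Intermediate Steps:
$n = \frac{62}{9}$ ($n = \left(-62\right) \left(- \frac{1}{9}\right) = \frac{62}{9} \approx 6.8889$)
$H = \frac{172}{9}$ ($H = 26 - \frac{62}{9} = \frac{172}{9} \approx 19.111$)
$\left(120 - 96\right) H = \left(120 - 96\right) \frac{172}{9} = 24 \cdot \frac{172}{9} = \frac{1376}{3}$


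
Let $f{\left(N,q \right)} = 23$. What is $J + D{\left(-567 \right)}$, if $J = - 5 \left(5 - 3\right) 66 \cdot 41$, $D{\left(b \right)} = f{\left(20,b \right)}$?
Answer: $-27037$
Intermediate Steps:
$D{\left(b \right)} = 23$
$J = -27060$ ($J = \left(-5\right) 2 \cdot 66 \cdot 41 = \left(-10\right) 66 \cdot 41 = \left(-660\right) 41 = -27060$)
$J + D{\left(-567 \right)} = -27060 + 23 = -27037$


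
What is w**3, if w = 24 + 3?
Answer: 19683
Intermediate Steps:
w = 27
w**3 = 27**3 = 19683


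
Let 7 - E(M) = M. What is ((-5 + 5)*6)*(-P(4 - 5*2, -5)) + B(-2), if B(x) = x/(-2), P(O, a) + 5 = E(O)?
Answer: 1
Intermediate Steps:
E(M) = 7 - M
P(O, a) = 2 - O (P(O, a) = -5 + (7 - O) = 2 - O)
B(x) = -x/2 (B(x) = x*(-1/2) = -x/2)
((-5 + 5)*6)*(-P(4 - 5*2, -5)) + B(-2) = ((-5 + 5)*6)*(-(2 - (4 - 5*2))) - 1/2*(-2) = (0*6)*(-(2 - (4 - 10))) + 1 = 0*(-(2 - 1*(-6))) + 1 = 0*(-(2 + 6)) + 1 = 0*(-1*8) + 1 = 0*(-8) + 1 = 0 + 1 = 1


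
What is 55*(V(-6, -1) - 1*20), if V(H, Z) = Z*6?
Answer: -1430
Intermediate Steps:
V(H, Z) = 6*Z
55*(V(-6, -1) - 1*20) = 55*(6*(-1) - 1*20) = 55*(-6 - 20) = 55*(-26) = -1430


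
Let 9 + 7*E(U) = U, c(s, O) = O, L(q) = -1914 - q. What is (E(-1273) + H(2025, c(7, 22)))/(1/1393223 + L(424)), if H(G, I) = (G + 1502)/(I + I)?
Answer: 44191640337/1003265454884 ≈ 0.044048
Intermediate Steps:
E(U) = -9/7 + U/7
H(G, I) = (1502 + G)/(2*I) (H(G, I) = (1502 + G)/((2*I)) = (1502 + G)*(1/(2*I)) = (1502 + G)/(2*I))
(E(-1273) + H(2025, c(7, 22)))/(1/1393223 + L(424)) = ((-9/7 + (⅐)*(-1273)) + (½)*(1502 + 2025)/22)/(1/1393223 + (-1914 - 1*424)) = ((-9/7 - 1273/7) + (½)*(1/22)*3527)/(1/1393223 + (-1914 - 424)) = (-1282/7 + 3527/44)/(1/1393223 - 2338) = -31719/(308*(-3257355373/1393223)) = -31719/308*(-1393223/3257355373) = 44191640337/1003265454884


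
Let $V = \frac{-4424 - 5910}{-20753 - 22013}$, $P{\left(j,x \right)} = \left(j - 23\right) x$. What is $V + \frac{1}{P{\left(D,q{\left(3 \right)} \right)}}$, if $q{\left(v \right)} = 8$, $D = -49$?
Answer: $\frac{2954809}{12316608} \approx 0.2399$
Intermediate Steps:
$P{\left(j,x \right)} = x \left(-23 + j\right)$ ($P{\left(j,x \right)} = \left(-23 + j\right) x = x \left(-23 + j\right)$)
$V = \frac{5167}{21383}$ ($V = - \frac{10334}{-42766} = \left(-10334\right) \left(- \frac{1}{42766}\right) = \frac{5167}{21383} \approx 0.24164$)
$V + \frac{1}{P{\left(D,q{\left(3 \right)} \right)}} = \frac{5167}{21383} + \frac{1}{8 \left(-23 - 49\right)} = \frac{5167}{21383} + \frac{1}{8 \left(-72\right)} = \frac{5167}{21383} + \frac{1}{-576} = \frac{5167}{21383} - \frac{1}{576} = \frac{2954809}{12316608}$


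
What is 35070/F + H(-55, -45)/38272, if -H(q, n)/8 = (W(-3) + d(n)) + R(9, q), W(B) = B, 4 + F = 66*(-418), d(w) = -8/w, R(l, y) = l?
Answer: -472346261/371250360 ≈ -1.2723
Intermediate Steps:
F = -27592 (F = -4 + 66*(-418) = -4 - 27588 = -27592)
H(q, n) = -48 + 64/n (H(q, n) = -8*((-3 - 8/n) + 9) = -8*(6 - 8/n) = -48 + 64/n)
35070/F + H(-55, -45)/38272 = 35070/(-27592) + (-48 + 64/(-45))/38272 = 35070*(-1/27592) + (-48 + 64*(-1/45))*(1/38272) = -17535/13796 + (-48 - 64/45)*(1/38272) = -17535/13796 - 2224/45*1/38272 = -17535/13796 - 139/107640 = -472346261/371250360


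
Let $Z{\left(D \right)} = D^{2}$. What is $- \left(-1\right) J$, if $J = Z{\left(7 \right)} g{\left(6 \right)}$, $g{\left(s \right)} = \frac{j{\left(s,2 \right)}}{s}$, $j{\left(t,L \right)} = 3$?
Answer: $\frac{49}{2} \approx 24.5$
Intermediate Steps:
$g{\left(s \right)} = \frac{3}{s}$
$J = \frac{49}{2}$ ($J = 7^{2} \cdot \frac{3}{6} = 49 \cdot 3 \cdot \frac{1}{6} = 49 \cdot \frac{1}{2} = \frac{49}{2} \approx 24.5$)
$- \left(-1\right) J = - \frac{\left(-1\right) 49}{2} = \left(-1\right) \left(- \frac{49}{2}\right) = \frac{49}{2}$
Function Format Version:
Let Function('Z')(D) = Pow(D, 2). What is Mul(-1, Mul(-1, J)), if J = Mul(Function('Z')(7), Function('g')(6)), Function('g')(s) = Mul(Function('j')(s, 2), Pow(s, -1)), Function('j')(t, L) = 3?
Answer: Rational(49, 2) ≈ 24.500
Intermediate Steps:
Function('g')(s) = Mul(3, Pow(s, -1))
J = Rational(49, 2) (J = Mul(Pow(7, 2), Mul(3, Pow(6, -1))) = Mul(49, Mul(3, Rational(1, 6))) = Mul(49, Rational(1, 2)) = Rational(49, 2) ≈ 24.500)
Mul(-1, Mul(-1, J)) = Mul(-1, Mul(-1, Rational(49, 2))) = Mul(-1, Rational(-49, 2)) = Rational(49, 2)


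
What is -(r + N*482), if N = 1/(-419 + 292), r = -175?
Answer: 22707/127 ≈ 178.80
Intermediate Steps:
N = -1/127 (N = 1/(-127) = -1/127 ≈ -0.0078740)
-(r + N*482) = -(-175 - 1/127*482) = -(-175 - 482/127) = -1*(-22707/127) = 22707/127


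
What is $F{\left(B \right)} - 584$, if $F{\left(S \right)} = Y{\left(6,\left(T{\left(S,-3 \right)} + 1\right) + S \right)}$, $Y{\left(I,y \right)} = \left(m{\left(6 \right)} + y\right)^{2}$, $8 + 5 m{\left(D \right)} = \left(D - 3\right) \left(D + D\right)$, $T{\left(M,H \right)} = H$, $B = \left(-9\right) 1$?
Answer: $- \frac{13871}{25} \approx -554.84$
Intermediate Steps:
$B = -9$
$m{\left(D \right)} = - \frac{8}{5} + \frac{2 D \left(-3 + D\right)}{5}$ ($m{\left(D \right)} = - \frac{8}{5} + \frac{\left(D - 3\right) \left(D + D\right)}{5} = - \frac{8}{5} + \frac{\left(-3 + D\right) 2 D}{5} = - \frac{8}{5} + \frac{2 D \left(-3 + D\right)}{5}$)
$Y{\left(I,y \right)} = \left(\frac{28}{5} + y\right)^{2}$ ($Y{\left(I,y \right)} = \left(\left(- \frac{8}{5} - \frac{36}{5} + \frac{2 \cdot 6^{2}}{5}\right) + y\right)^{2} = \left(\left(- \frac{8}{5} - \frac{36}{5} + \frac{2}{5} \cdot 36\right) + y\right)^{2} = \left(\left(- \frac{8}{5} - \frac{36}{5} + \frac{72}{5}\right) + y\right)^{2} = \left(\frac{28}{5} + y\right)^{2}$)
$F{\left(S \right)} = \frac{\left(18 + 5 S\right)^{2}}{25}$ ($F{\left(S \right)} = \frac{\left(28 + 5 \left(\left(-3 + 1\right) + S\right)\right)^{2}}{25} = \frac{\left(28 + 5 \left(-2 + S\right)\right)^{2}}{25} = \frac{\left(28 + \left(-10 + 5 S\right)\right)^{2}}{25} = \frac{\left(18 + 5 S\right)^{2}}{25}$)
$F{\left(B \right)} - 584 = \frac{\left(18 + 5 \left(-9\right)\right)^{2}}{25} - 584 = \frac{\left(18 - 45\right)^{2}}{25} - 584 = \frac{\left(-27\right)^{2}}{25} - 584 = \frac{1}{25} \cdot 729 - 584 = \frac{729}{25} - 584 = - \frac{13871}{25}$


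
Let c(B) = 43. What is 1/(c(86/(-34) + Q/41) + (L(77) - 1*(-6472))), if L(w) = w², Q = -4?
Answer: 1/12444 ≈ 8.0360e-5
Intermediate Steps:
1/(c(86/(-34) + Q/41) + (L(77) - 1*(-6472))) = 1/(43 + (77² - 1*(-6472))) = 1/(43 + (5929 + 6472)) = 1/(43 + 12401) = 1/12444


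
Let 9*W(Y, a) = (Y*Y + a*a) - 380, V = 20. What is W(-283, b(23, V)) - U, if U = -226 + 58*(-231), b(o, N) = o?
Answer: 67618/3 ≈ 22539.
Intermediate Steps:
U = -13624 (U = -226 - 13398 = -13624)
W(Y, a) = -380/9 + Y**2/9 + a**2/9 (W(Y, a) = ((Y*Y + a*a) - 380)/9 = ((Y**2 + a**2) - 380)/9 = (-380 + Y**2 + a**2)/9 = -380/9 + Y**2/9 + a**2/9)
W(-283, b(23, V)) - U = (-380/9 + (1/9)*(-283)**2 + (1/9)*23**2) - 1*(-13624) = (-380/9 + (1/9)*80089 + (1/9)*529) + 13624 = (-380/9 + 80089/9 + 529/9) + 13624 = 26746/3 + 13624 = 67618/3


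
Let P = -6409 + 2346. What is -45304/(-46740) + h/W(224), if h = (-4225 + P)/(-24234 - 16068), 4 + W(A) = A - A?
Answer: 72041522/78488145 ≈ 0.91786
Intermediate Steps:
W(A) = -4 (W(A) = -4 + (A - A) = -4 + 0 = -4)
P = -4063
h = 4144/20151 (h = (-4225 - 4063)/(-24234 - 16068) = -8288/(-40302) = -8288*(-1/40302) = 4144/20151 ≈ 0.20565)
-45304/(-46740) + h/W(224) = -45304/(-46740) + (4144/20151)/(-4) = -45304*(-1/46740) + (4144/20151)*(-1/4) = 11326/11685 - 1036/20151 = 72041522/78488145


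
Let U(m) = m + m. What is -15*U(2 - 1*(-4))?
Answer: -180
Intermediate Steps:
U(m) = 2*m
-15*U(2 - 1*(-4)) = -30*(2 - 1*(-4)) = -30*(2 + 4) = -30*6 = -15*12 = -180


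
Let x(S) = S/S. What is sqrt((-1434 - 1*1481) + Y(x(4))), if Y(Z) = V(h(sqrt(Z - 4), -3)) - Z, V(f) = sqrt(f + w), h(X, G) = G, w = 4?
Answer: I*sqrt(2915) ≈ 53.991*I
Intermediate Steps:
x(S) = 1
V(f) = sqrt(4 + f) (V(f) = sqrt(f + 4) = sqrt(4 + f))
Y(Z) = 1 - Z (Y(Z) = sqrt(4 - 3) - Z = sqrt(1) - Z = 1 - Z)
sqrt((-1434 - 1*1481) + Y(x(4))) = sqrt((-1434 - 1*1481) + (1 - 1*1)) = sqrt((-1434 - 1481) + (1 - 1)) = sqrt(-2915 + 0) = sqrt(-2915) = I*sqrt(2915)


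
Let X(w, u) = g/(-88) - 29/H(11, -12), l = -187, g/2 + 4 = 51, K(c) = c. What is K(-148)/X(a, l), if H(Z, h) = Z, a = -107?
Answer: 6512/163 ≈ 39.951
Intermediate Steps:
g = 94 (g = -8 + 2*51 = -8 + 102 = 94)
X(w, u) = -163/44 (X(w, u) = 94/(-88) - 29/11 = 94*(-1/88) - 29*1/11 = -47/44 - 29/11 = -163/44)
K(-148)/X(a, l) = -148/(-163/44) = -148*(-44/163) = 6512/163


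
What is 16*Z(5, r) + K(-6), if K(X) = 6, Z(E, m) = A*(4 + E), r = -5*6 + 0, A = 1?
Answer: 150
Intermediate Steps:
r = -30 (r = -30 + 0 = -30)
Z(E, m) = 4 + E (Z(E, m) = 1*(4 + E) = 4 + E)
16*Z(5, r) + K(-6) = 16*(4 + 5) + 6 = 16*9 + 6 = 144 + 6 = 150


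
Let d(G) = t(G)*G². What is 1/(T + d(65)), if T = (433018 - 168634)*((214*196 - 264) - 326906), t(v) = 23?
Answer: -1/75409093609 ≈ -1.3261e-11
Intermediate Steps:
d(G) = 23*G²
T = -75409190784 (T = 264384*((41944 - 264) - 326906) = 264384*(41680 - 326906) = 264384*(-285226) = -75409190784)
1/(T + d(65)) = 1/(-75409190784 + 23*65²) = 1/(-75409190784 + 23*4225) = 1/(-75409190784 + 97175) = 1/(-75409093609) = -1/75409093609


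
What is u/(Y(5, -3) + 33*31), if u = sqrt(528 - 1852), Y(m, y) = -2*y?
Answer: 2*I*sqrt(331)/1029 ≈ 0.035361*I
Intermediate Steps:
u = 2*I*sqrt(331) (u = sqrt(-1324) = 2*I*sqrt(331) ≈ 36.387*I)
u/(Y(5, -3) + 33*31) = (2*I*sqrt(331))/(-2*(-3) + 33*31) = (2*I*sqrt(331))/(6 + 1023) = (2*I*sqrt(331))/1029 = (2*I*sqrt(331))*(1/1029) = 2*I*sqrt(331)/1029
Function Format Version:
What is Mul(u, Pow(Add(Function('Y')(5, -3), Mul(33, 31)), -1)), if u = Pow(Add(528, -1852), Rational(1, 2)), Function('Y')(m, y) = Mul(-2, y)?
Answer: Mul(Rational(2, 1029), I, Pow(331, Rational(1, 2))) ≈ Mul(0.035361, I)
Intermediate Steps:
u = Mul(2, I, Pow(331, Rational(1, 2))) (u = Pow(-1324, Rational(1, 2)) = Mul(2, I, Pow(331, Rational(1, 2))) ≈ Mul(36.387, I))
Mul(u, Pow(Add(Function('Y')(5, -3), Mul(33, 31)), -1)) = Mul(Mul(2, I, Pow(331, Rational(1, 2))), Pow(Add(Mul(-2, -3), Mul(33, 31)), -1)) = Mul(Mul(2, I, Pow(331, Rational(1, 2))), Pow(Add(6, 1023), -1)) = Mul(Mul(2, I, Pow(331, Rational(1, 2))), Pow(1029, -1)) = Mul(Mul(2, I, Pow(331, Rational(1, 2))), Rational(1, 1029)) = Mul(Rational(2, 1029), I, Pow(331, Rational(1, 2)))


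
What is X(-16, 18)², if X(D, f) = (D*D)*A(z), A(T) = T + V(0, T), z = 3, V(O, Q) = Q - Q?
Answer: 589824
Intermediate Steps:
V(O, Q) = 0
A(T) = T (A(T) = T + 0 = T)
X(D, f) = 3*D² (X(D, f) = (D*D)*3 = D²*3 = 3*D²)
X(-16, 18)² = (3*(-16)²)² = (3*256)² = 768² = 589824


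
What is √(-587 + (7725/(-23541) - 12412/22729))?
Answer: 8*I*√5963158278429485/25479209 ≈ 24.246*I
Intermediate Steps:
√(-587 + (7725/(-23541) - 12412/22729)) = √(-587 + (7725*(-1/23541) - 12412*1/22729)) = √(-587 + (-2575/7847 - 12412/22729)) = √(-587 - 22274877/25479209) = √(-14978570560/25479209) = 8*I*√5963158278429485/25479209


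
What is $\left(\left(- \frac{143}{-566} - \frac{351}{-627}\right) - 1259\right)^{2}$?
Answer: $\frac{22152165909865369}{13993470436} \approx 1.583 \cdot 10^{6}$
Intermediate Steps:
$\left(\left(- \frac{143}{-566} - \frac{351}{-627}\right) - 1259\right)^{2} = \left(\left(\left(-143\right) \left(- \frac{1}{566}\right) - - \frac{117}{209}\right) - 1259\right)^{2} = \left(\left(\frac{143}{566} + \frac{117}{209}\right) - 1259\right)^{2} = \left(\frac{96109}{118294} - 1259\right)^{2} = \left(- \frac{148836037}{118294}\right)^{2} = \frac{22152165909865369}{13993470436}$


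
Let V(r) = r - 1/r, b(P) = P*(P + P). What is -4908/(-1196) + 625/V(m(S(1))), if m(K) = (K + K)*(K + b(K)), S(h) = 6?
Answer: 249976713/52390481 ≈ 4.7714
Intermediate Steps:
b(P) = 2*P**2 (b(P) = P*(2*P) = 2*P**2)
m(K) = 2*K*(K + 2*K**2) (m(K) = (K + K)*(K + 2*K**2) = (2*K)*(K + 2*K**2) = 2*K*(K + 2*K**2))
-4908/(-1196) + 625/V(m(S(1))) = -4908/(-1196) + 625/(6**2*(2 + 4*6) - 1/(6**2*(2 + 4*6))) = -4908*(-1/1196) + 625/(36*(2 + 24) - 1/(36*(2 + 24))) = 1227/299 + 625/(36*26 - 1/(36*26)) = 1227/299 + 625/(936 - 1/936) = 1227/299 + 625/(876095/936) = 1227/299 + 625*(936/876095) = 1227/299 + 117000/175219 = 249976713/52390481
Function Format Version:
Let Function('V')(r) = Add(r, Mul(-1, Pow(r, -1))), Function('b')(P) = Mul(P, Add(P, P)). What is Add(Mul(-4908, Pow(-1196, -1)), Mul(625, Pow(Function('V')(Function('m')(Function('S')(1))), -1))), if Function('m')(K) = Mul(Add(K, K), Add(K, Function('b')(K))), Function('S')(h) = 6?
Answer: Rational(249976713, 52390481) ≈ 4.7714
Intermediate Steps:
Function('b')(P) = Mul(2, Pow(P, 2)) (Function('b')(P) = Mul(P, Mul(2, P)) = Mul(2, Pow(P, 2)))
Function('m')(K) = Mul(2, K, Add(K, Mul(2, Pow(K, 2)))) (Function('m')(K) = Mul(Add(K, K), Add(K, Mul(2, Pow(K, 2)))) = Mul(Mul(2, K), Add(K, Mul(2, Pow(K, 2)))) = Mul(2, K, Add(K, Mul(2, Pow(K, 2)))))
Add(Mul(-4908, Pow(-1196, -1)), Mul(625, Pow(Function('V')(Function('m')(Function('S')(1))), -1))) = Add(Mul(-4908, Pow(-1196, -1)), Mul(625, Pow(Add(Mul(Pow(6, 2), Add(2, Mul(4, 6))), Mul(-1, Pow(Mul(Pow(6, 2), Add(2, Mul(4, 6))), -1))), -1))) = Add(Mul(-4908, Rational(-1, 1196)), Mul(625, Pow(Add(Mul(36, Add(2, 24)), Mul(-1, Pow(Mul(36, Add(2, 24)), -1))), -1))) = Add(Rational(1227, 299), Mul(625, Pow(Add(Mul(36, 26), Mul(-1, Pow(Mul(36, 26), -1))), -1))) = Add(Rational(1227, 299), Mul(625, Pow(Add(936, Mul(-1, Pow(936, -1))), -1))) = Add(Rational(1227, 299), Mul(625, Pow(Add(936, Mul(-1, Rational(1, 936))), -1))) = Add(Rational(1227, 299), Mul(625, Pow(Add(936, Rational(-1, 936)), -1))) = Add(Rational(1227, 299), Mul(625, Pow(Rational(876095, 936), -1))) = Add(Rational(1227, 299), Mul(625, Rational(936, 876095))) = Add(Rational(1227, 299), Rational(117000, 175219)) = Rational(249976713, 52390481)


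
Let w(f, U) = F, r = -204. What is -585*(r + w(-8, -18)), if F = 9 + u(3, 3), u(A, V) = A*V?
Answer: 108810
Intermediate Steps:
F = 18 (F = 9 + 3*3 = 9 + 9 = 18)
w(f, U) = 18
-585*(r + w(-8, -18)) = -585*(-204 + 18) = -585*(-186) = 108810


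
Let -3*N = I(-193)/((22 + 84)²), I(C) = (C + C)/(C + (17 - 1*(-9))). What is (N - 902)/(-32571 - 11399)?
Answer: 2538785629/123758753460 ≈ 0.020514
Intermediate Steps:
I(C) = 2*C/(26 + C) (I(C) = (2*C)/(C + (17 + 9)) = (2*C)/(C + 26) = (2*C)/(26 + C) = 2*C/(26 + C))
N = -193/2814618 (N = -2*(-193)/(26 - 193)/(3*((22 + 84)²)) = -2*(-193)/(-167)/(3*(106²)) = -2*(-193)*(-1/167)/(3*11236) = -386/(501*11236) = -⅓*193/938206 = -193/2814618 ≈ -6.8571e-5)
(N - 902)/(-32571 - 11399) = (-193/2814618 - 902)/(-32571 - 11399) = -2538785629/2814618/(-43970) = -2538785629/2814618*(-1/43970) = 2538785629/123758753460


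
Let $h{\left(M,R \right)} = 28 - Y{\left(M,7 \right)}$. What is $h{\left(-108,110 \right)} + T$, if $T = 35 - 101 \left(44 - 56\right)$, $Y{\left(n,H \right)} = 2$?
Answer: $1273$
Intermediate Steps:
$T = 1247$ ($T = 35 - -1212 = 35 + 1212 = 1247$)
$h{\left(M,R \right)} = 26$ ($h{\left(M,R \right)} = 28 - 2 = 26$)
$h{\left(-108,110 \right)} + T = 26 + 1247 = 1273$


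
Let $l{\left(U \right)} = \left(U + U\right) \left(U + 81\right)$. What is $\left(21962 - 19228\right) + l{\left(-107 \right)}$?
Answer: $8298$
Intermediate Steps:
$l{\left(U \right)} = 2 U \left(81 + U\right)$
$\left(21962 - 19228\right) + l{\left(-107 \right)} = \left(21962 - 19228\right) + 2 \left(-107\right) \left(81 - 107\right) = 2734 + 2 \left(-107\right) \left(-26\right) = 2734 + 5564 = 8298$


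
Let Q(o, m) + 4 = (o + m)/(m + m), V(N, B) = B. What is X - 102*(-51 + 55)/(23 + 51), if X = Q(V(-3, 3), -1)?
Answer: -389/37 ≈ -10.514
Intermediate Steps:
Q(o, m) = -4 + (m + o)/(2*m) (Q(o, m) = -4 + (o + m)/(m + m) = -4 + (m + o)/((2*m)) = -4 + (m + o)*(1/(2*m)) = -4 + (m + o)/(2*m))
X = -5 (X = (1/2)*(3 - 7*(-1))/(-1) = (1/2)*(-1)*(3 + 7) = (1/2)*(-1)*10 = -5)
X - 102*(-51 + 55)/(23 + 51) = -5 - 102*(-51 + 55)/(23 + 51) = -5 - 408/74 = -5 - 102*2/37 = -5 - 204/37 = -389/37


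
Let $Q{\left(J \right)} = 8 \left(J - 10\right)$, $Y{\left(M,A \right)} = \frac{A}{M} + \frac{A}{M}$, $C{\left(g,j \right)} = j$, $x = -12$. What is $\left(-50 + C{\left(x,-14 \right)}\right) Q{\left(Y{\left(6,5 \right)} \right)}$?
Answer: $\frac{12800}{3} \approx 4266.7$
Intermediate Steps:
$Y{\left(M,A \right)} = \frac{2 A}{M}$
$Q{\left(J \right)} = -80 + 8 J$ ($Q{\left(J \right)} = 8 \left(-10 + J\right) = -80 + 8 J$)
$\left(-50 + C{\left(x,-14 \right)}\right) Q{\left(Y{\left(6,5 \right)} \right)} = \left(-50 - 14\right) \left(-80 + 8 \cdot 2 \cdot 5 \cdot \frac{1}{6}\right) = - 64 \left(-80 + 8 \cdot 2 \cdot 5 \cdot \frac{1}{6}\right) = - 64 \left(-80 + 8 \cdot \frac{5}{3}\right) = - 64 \left(-80 + \frac{40}{3}\right) = \left(-64\right) \left(- \frac{200}{3}\right) = \frac{12800}{3}$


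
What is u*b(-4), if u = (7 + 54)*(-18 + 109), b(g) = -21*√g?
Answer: -233142*I ≈ -2.3314e+5*I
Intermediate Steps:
u = 5551 (u = 61*91 = 5551)
u*b(-4) = 5551*(-42*I) = -233142*I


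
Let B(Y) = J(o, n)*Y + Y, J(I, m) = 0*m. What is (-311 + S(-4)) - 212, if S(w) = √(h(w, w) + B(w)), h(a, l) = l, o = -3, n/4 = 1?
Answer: -523 + 2*I*√2 ≈ -523.0 + 2.8284*I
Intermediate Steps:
n = 4 (n = 4*1 = 4)
J(I, m) = 0
B(Y) = Y (B(Y) = 0*Y + Y = 0 + Y = Y)
S(w) = √2*√w (S(w) = √(w + w) = √(2*w) = √2*√w)
(-311 + S(-4)) - 212 = (-311 + √2*√(-4)) - 212 = (-311 + √2*(2*I)) - 212 = (-311 + 2*I*√2) - 212 = -523 + 2*I*√2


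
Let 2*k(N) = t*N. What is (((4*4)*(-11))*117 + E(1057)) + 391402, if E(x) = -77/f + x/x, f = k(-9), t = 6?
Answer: 10011974/27 ≈ 3.7081e+5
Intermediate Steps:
k(N) = 3*N (k(N) = (6*N)/2 = 3*N)
f = -27 (f = 3*(-9) = -27)
E(x) = 104/27 (E(x) = -77/(-27) + x/x = -77*(-1/27) + 1 = 77/27 + 1 = 104/27)
(((4*4)*(-11))*117 + E(1057)) + 391402 = (((4*4)*(-11))*117 + 104/27) + 391402 = ((16*(-11))*117 + 104/27) + 391402 = (-176*117 + 104/27) + 391402 = (-20592 + 104/27) + 391402 = -555880/27 + 391402 = 10011974/27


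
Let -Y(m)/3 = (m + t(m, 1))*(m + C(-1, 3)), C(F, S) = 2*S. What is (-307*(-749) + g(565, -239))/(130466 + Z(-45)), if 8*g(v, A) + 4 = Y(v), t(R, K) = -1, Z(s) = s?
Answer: 109176/130421 ≈ 0.83710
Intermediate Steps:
Y(m) = -3*(-1 + m)*(6 + m) (Y(m) = -3*(m - 1)*(m + 2*3) = -3*(-1 + m)*(m + 6) = -3*(-1 + m)*(6 + m))
g(v, A) = 7/4 - 15*v/8 - 3*v²/8 (g(v, A) = -½ + (18 - 15*v - 3*v²)/8 = -½ + (9/4 - 15*v/8 - 3*v²/8) = 7/4 - 15*v/8 - 3*v²/8)
(-307*(-749) + g(565, -239))/(130466 + Z(-45)) = (-307*(-749) + (7/4 - 15/8*565 - 3/8*565²))/(130466 - 45) = (229943 + (7/4 - 8475/8 - 3/8*319225))/130421 = (229943 + (7/4 - 8475/8 - 957675/8))*(1/130421) = (229943 - 120767)*(1/130421) = 109176*(1/130421) = 109176/130421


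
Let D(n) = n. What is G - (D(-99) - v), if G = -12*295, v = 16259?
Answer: 12818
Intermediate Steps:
G = -3540
G - (D(-99) - v) = -3540 - (-99 - 1*16259) = -3540 - (-99 - 16259) = -3540 - 1*(-16358) = -3540 + 16358 = 12818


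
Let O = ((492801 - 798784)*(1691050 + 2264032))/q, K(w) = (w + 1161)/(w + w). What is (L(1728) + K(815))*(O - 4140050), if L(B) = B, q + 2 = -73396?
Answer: 638639522825595724/29909685 ≈ 2.1352e+10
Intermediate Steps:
q = -73398 (q = -2 - 73396 = -73398)
K(w) = (1161 + w)/(2*w) (K(w) = (1161 + w)/((2*w)) = (1161 + w)*(1/(2*w)) = (1161 + w)/(2*w))
O = 605093927803/36699 (O = ((492801 - 798784)*(1691050 + 2264032))/(-73398) = -305983*3955082*(-1/73398) = -1210187855606*(-1/73398) = 605093927803/36699 ≈ 1.6488e+7)
(L(1728) + K(815))*(O - 4140050) = (1728 + (½)*(1161 + 815)/815)*(605093927803/36699 - 4140050) = (1728 + (½)*(1/815)*1976)*(453158232853/36699) = (1728 + 988/815)*(453158232853/36699) = (1409308/815)*(453158232853/36699) = 638639522825595724/29909685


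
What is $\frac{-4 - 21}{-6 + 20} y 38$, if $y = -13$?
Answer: $\frac{6175}{7} \approx 882.14$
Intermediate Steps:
$\frac{-4 - 21}{-6 + 20} y 38 = \frac{-4 - 21}{-6 + 20} \left(-13\right) 38 = - \frac{25}{14} \left(-13\right) 38 = \left(-25\right) \frac{1}{14} \left(-13\right) 38 = \left(- \frac{25}{14}\right) \left(-13\right) 38 = \frac{325}{14} \cdot 38 = \frac{6175}{7}$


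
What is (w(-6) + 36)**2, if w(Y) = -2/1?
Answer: 1156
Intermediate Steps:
w(Y) = -2 (w(Y) = -2*1 = -2)
(w(-6) + 36)**2 = (-2 + 36)**2 = 34**2 = 1156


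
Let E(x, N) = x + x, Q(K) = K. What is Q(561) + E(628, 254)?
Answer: 1817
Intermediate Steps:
E(x, N) = 2*x
Q(561) + E(628, 254) = 561 + 2*628 = 561 + 1256 = 1817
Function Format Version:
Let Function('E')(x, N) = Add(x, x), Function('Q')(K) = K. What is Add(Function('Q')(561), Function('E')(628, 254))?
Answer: 1817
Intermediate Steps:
Function('E')(x, N) = Mul(2, x)
Add(Function('Q')(561), Function('E')(628, 254)) = Add(561, Mul(2, 628)) = Add(561, 1256) = 1817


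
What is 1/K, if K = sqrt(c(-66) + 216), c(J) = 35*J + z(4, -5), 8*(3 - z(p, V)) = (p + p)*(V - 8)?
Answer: -I*sqrt(2078)/2078 ≈ -0.021937*I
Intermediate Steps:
z(p, V) = 3 - p*(-8 + V)/4 (z(p, V) = 3 - (p + p)*(V - 8)/8 = 3 - 2*p*(-8 + V)/8 = 3 - p*(-8 + V)/4)
c(J) = 16 + 35*J (c(J) = 35*J + (3 + 2*4 - 1/4*(-5)*4) = 35*J + (3 + 8 + 5) = 35*J + 16 = 16 + 35*J)
K = I*sqrt(2078) (K = sqrt((16 + 35*(-66)) + 216) = sqrt((16 - 2310) + 216) = sqrt(-2294 + 216) = sqrt(-2078) = I*sqrt(2078) ≈ 45.585*I)
1/K = 1/(I*sqrt(2078)) = -I*sqrt(2078)/2078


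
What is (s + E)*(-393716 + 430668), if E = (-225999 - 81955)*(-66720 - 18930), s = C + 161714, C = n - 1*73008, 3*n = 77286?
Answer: 974659793036736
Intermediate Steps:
n = 25762 (n = (⅓)*77286 = 25762)
C = -47246 (C = 25762 - 1*73008 = 25762 - 73008 = -47246)
s = 114468 (s = -47246 + 161714 = 114468)
E = 26376260100 (E = -307954*(-85650) = 26376260100)
(s + E)*(-393716 + 430668) = (114468 + 26376260100)*(-393716 + 430668) = 26376374568*36952 = 974659793036736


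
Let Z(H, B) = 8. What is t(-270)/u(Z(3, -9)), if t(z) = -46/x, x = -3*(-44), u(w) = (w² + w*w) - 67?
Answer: -23/4026 ≈ -0.0057129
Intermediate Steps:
u(w) = -67 + 2*w² (u(w) = (w² + w²) - 67 = 2*w² - 67 = -67 + 2*w²)
x = 132
t(z) = -23/66 (t(z) = -46/132 = -46*1/132 = -23/66)
t(-270)/u(Z(3, -9)) = -23/(66*(-67 + 2*8²)) = -23/(66*(-67 + 2*64)) = -23/(66*(-67 + 128)) = -23/66/61 = -23/66*1/61 = -23/4026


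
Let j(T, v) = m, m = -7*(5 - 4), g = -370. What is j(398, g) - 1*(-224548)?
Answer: 224541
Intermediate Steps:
m = -7 (m = -7*1 = -7)
j(T, v) = -7
j(398, g) - 1*(-224548) = -7 - 1*(-224548) = -7 + 224548 = 224541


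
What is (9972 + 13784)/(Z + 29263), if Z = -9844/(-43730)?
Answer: 519424940/639840417 ≈ 0.81180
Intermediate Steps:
Z = 4922/21865 (Z = -9844*(-1/43730) = 4922/21865 ≈ 0.22511)
(9972 + 13784)/(Z + 29263) = (9972 + 13784)/(4922/21865 + 29263) = 23756/(639840417/21865) = 23756*(21865/639840417) = 519424940/639840417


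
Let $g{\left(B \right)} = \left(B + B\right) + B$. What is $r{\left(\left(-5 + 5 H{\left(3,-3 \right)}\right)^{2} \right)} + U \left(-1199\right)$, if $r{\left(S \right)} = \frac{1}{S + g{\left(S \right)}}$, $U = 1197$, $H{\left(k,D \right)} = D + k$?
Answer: $- \frac{143520299}{100} \approx -1.4352 \cdot 10^{6}$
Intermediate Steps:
$g{\left(B \right)} = 3 B$ ($g{\left(B \right)} = 2 B + B = 3 B$)
$r{\left(S \right)} = \frac{1}{4 S}$ ($r{\left(S \right)} = \frac{1}{S + 3 S} = \frac{1}{4 S}$)
$r{\left(\left(-5 + 5 H{\left(3,-3 \right)}\right)^{2} \right)} + U \left(-1199\right) = \frac{1}{4 \left(-5 + 5 \left(-3 + 3\right)\right)^{2}} + 1197 \left(-1199\right) = \frac{1}{4 \left(-5 + 5 \cdot 0\right)^{2}} - 1435203 = \frac{1}{4 \left(-5 + 0\right)^{2}} - 1435203 = \frac{1}{4 \left(-5\right)^{2}} - 1435203 = \frac{1}{4 \cdot 25} - 1435203 = \frac{1}{4} \cdot \frac{1}{25} - 1435203 = \frac{1}{100} - 1435203 = - \frac{143520299}{100}$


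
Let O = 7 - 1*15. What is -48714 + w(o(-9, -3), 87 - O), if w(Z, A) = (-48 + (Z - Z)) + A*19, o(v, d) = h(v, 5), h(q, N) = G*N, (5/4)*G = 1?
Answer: -46957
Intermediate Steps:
O = -8 (O = 7 - 15 = -8)
G = ⅘ (G = (⅘)*1 = ⅘ ≈ 0.80000)
h(q, N) = 4*N/5
o(v, d) = 4 (o(v, d) = (⅘)*5 = 4)
w(Z, A) = -48 + 19*A (w(Z, A) = (-48 + 0) + 19*A = -48 + 19*A)
-48714 + w(o(-9, -3), 87 - O) = -48714 + (-48 + 19*(87 - 1*(-8))) = -48714 + (-48 + 19*(87 + 8)) = -48714 + (-48 + 19*95) = -48714 + (-48 + 1805) = -48714 + 1757 = -46957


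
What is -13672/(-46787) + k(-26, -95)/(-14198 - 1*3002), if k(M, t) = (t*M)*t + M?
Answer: 2803736103/201184100 ≈ 13.936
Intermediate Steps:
k(M, t) = M + M*t² (k(M, t) = (M*t)*t + M = M*t² + M = M + M*t²)
-13672/(-46787) + k(-26, -95)/(-14198 - 1*3002) = -13672/(-46787) + (-26*(1 + (-95)²))/(-14198 - 1*3002) = -13672*(-1/46787) + (-26*(1 + 9025))/(-14198 - 3002) = 13672/46787 - 26*9026/(-17200) = 13672/46787 - 234676*(-1/17200) = 13672/46787 + 58669/4300 = 2803736103/201184100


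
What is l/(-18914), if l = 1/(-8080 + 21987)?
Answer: -1/263036998 ≈ -3.8017e-9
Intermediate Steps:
l = 1/13907 ≈ 7.1906e-5
l/(-18914) = (1/13907)/(-18914) = (1/13907)*(-1/18914) = -1/263036998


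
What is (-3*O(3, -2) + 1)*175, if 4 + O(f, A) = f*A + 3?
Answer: 3850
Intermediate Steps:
O(f, A) = -1 + A*f (O(f, A) = -4 + (f*A + 3) = -4 + (A*f + 3) = -4 + (3 + A*f) = -1 + A*f)
(-3*O(3, -2) + 1)*175 = (-3*(-1 - 2*3) + 1)*175 = (-3*(-1 - 6) + 1)*175 = (-3*(-7) + 1)*175 = (21 + 1)*175 = 22*175 = 3850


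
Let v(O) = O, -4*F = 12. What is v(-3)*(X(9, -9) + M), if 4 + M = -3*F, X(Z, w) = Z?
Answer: -42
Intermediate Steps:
F = -3 (F = -1/4*12 = -3)
M = 5 (M = -4 - 3*(-3) = -4 + 9 = 5)
v(-3)*(X(9, -9) + M) = -3*(9 + 5) = -3*14 = -42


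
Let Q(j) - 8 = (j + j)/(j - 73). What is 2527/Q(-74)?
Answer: 371469/1324 ≈ 280.57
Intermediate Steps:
Q(j) = 8 + 2*j/(-73 + j) (Q(j) = 8 + (j + j)/(j - 73) = 8 + (2*j)/(-73 + j) = 8 + 2*j/(-73 + j))
2527/Q(-74) = 2527/((2*(-292 + 5*(-74))/(-73 - 74))) = 2527/((2*(-292 - 370)/(-147))) = 2527/((2*(-1/147)*(-662))) = 2527/(1324/147) = 2527*(147/1324) = 371469/1324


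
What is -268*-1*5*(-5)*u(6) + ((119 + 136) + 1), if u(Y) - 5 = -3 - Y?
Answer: 27056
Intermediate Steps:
u(Y) = 2 - Y (u(Y) = 5 + (-3 - Y) = 2 - Y)
-268*-1*5*(-5)*u(6) + ((119 + 136) + 1) = -268*-1*5*(-5)*(2 - 1*6) + ((119 + 136) + 1) = -268*(-5*(-5))*(2 - 6) + (255 + 1) = -6700*(-4) + 256 = -268*(-100) + 256 = 26800 + 256 = 27056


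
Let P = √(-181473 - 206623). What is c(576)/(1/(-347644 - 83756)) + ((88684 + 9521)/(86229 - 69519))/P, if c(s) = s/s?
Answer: -431400 - 6547*I*√379/13510592 ≈ -4.314e+5 - 0.0094338*I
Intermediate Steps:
P = 32*I*√379 (P = √(-388096) = 32*I*√379 ≈ 622.97*I)
c(s) = 1
c(576)/(1/(-347644 - 83756)) + ((88684 + 9521)/(86229 - 69519))/P = 1/1/(-347644 - 83756) + ((88684 + 9521)/(86229 - 69519))/((32*I*√379)) = 1/1/(-431400) + (98205/16710)*(-I*√379/12128) = 1/(-1/431400) + (98205*(1/16710))*(-I*√379/12128) = 1*(-431400) + 6547*(-I*√379/12128)/1114 = -431400 - 6547*I*√379/13510592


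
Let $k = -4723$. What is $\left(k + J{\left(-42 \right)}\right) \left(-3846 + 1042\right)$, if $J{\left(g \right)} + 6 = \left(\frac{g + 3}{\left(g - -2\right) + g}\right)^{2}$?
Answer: $\frac{22289188775}{1681} \approx 1.3259 \cdot 10^{7}$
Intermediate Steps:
$J{\left(g \right)} = -6 + \frac{\left(3 + g\right)^{2}}{\left(2 + 2 g\right)^{2}}$ ($J{\left(g \right)} = -6 + \left(\frac{g + 3}{\left(g - -2\right) + g}\right)^{2} = -6 + \left(\frac{3 + g}{\left(g + 2\right) + g}\right)^{2} = -6 + \left(\frac{3 + g}{\left(2 + g\right) + g}\right)^{2} = -6 + \left(\frac{3 + g}{2 + 2 g}\right)^{2} = -6 + \frac{\left(3 + g\right)^{2}}{\left(2 + 2 g\right)^{2}}$)
$\left(k + J{\left(-42 \right)}\right) \left(-3846 + 1042\right) = \left(-4723 - \left(6 - \frac{\left(3 - 42\right)^{2}}{4 \left(1 - 42\right)^{2}}\right)\right) \left(-3846 + 1042\right) = \left(-4723 - \left(6 - \frac{\left(-39\right)^{2}}{4 \cdot 1681}\right)\right) \left(-2804\right) = \left(-4723 - \left(6 - \frac{1521}{6724}\right)\right) \left(-2804\right) = \left(-4723 + \left(-6 + \frac{1521}{6724}\right)\right) \left(-2804\right) = \left(-4723 - \frac{38823}{6724}\right) \left(-2804\right) = \left(- \frac{31796275}{6724}\right) \left(-2804\right) = \frac{22289188775}{1681}$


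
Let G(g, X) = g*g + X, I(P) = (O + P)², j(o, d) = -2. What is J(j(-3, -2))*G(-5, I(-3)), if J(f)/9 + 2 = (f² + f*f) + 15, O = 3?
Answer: 4725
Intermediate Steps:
J(f) = 117 + 18*f² (J(f) = -18 + 9*((f² + f*f) + 15) = -18 + 9*((f² + f²) + 15) = -18 + 9*(2*f² + 15) = -18 + 9*(15 + 2*f²) = -18 + (135 + 18*f²) = 117 + 18*f²)
I(P) = (3 + P)²
G(g, X) = X + g² (G(g, X) = g² + X = X + g²)
J(j(-3, -2))*G(-5, I(-3)) = (117 + 18*(-2)²)*((3 - 3)² + (-5)²) = (117 + 18*4)*(0² + 25) = (117 + 72)*(0 + 25) = 189*25 = 4725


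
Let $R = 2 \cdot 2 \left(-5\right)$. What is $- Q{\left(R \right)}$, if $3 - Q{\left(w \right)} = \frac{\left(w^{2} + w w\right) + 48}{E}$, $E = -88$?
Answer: $- \frac{139}{11} \approx -12.636$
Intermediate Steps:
$R = -20$ ($R = 4 \left(-5\right) = -20$)
$Q{\left(w \right)} = \frac{39}{11} + \frac{w^{2}}{44}$ ($Q{\left(w \right)} = 3 - \frac{\left(w^{2} + w w\right) + 48}{-88} = 3 - \left(\left(w^{2} + w^{2}\right) + 48\right) \left(- \frac{1}{88}\right) = 3 - \left(2 w^{2} + 48\right) \left(- \frac{1}{88}\right) = 3 - \left(48 + 2 w^{2}\right) \left(- \frac{1}{88}\right) = 3 - \left(- \frac{6}{11} - \frac{w^{2}}{44}\right) = 3 + \left(\frac{6}{11} + \frac{w^{2}}{44}\right) = \frac{39}{11} + \frac{w^{2}}{44}$)
$- Q{\left(R \right)} = - (\frac{39}{11} + \frac{\left(-20\right)^{2}}{44}) = - (\frac{39}{11} + \frac{1}{44} \cdot 400) = - (\frac{39}{11} + \frac{100}{11}) = \left(-1\right) \frac{139}{11} = - \frac{139}{11}$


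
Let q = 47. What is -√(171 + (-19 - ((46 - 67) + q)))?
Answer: -3*√14 ≈ -11.225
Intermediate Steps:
-√(171 + (-19 - ((46 - 67) + q))) = -√(171 + (-19 - ((46 - 67) + 47))) = -√(171 + (-19 - (-21 + 47))) = -√(171 + (-19 - 1*26)) = -√(171 + (-19 - 26)) = -√(171 - 45) = -√126 = -3*√14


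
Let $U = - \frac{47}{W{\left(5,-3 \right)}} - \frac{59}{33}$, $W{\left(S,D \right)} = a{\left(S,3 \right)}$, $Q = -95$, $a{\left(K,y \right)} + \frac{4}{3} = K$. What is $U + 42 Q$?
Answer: $- \frac{132152}{33} \approx -4004.6$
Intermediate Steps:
$a{\left(K,y \right)} = - \frac{4}{3} + K$
$W{\left(S,D \right)} = - \frac{4}{3} + S$
$U = - \frac{482}{33}$ ($U = - \frac{47}{- \frac{4}{3} + 5} - \frac{59}{33} = - \frac{47}{\frac{11}{3}} - \frac{59}{33} = \left(-47\right) \frac{3}{11} - \frac{59}{33} = - \frac{141}{11} - \frac{59}{33} = - \frac{482}{33} \approx -14.606$)
$U + 42 Q = - \frac{482}{33} + 42 \left(-95\right) = - \frac{482}{33} - 3990 = - \frac{132152}{33}$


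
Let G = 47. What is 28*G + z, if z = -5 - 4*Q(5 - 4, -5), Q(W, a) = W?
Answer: 1307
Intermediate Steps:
z = -9 (z = -5 - 4*(5 - 4) = -5 - 4*1 = -5 - 4 = -9)
28*G + z = 28*47 - 9 = 1316 - 9 = 1307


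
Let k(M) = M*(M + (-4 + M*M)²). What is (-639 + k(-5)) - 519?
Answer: -3338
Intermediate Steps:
k(M) = M*(M + (-4 + M²)²)
(-639 + k(-5)) - 519 = (-639 - 5*(-5 + (-4 + (-5)²)²)) - 519 = (-639 - 5*(-5 + (-4 + 25)²)) - 519 = (-639 - 5*(-5 + 21²)) - 519 = (-639 - 5*(-5 + 441)) - 519 = (-639 - 5*436) - 519 = (-639 - 2180) - 519 = -2819 - 519 = -3338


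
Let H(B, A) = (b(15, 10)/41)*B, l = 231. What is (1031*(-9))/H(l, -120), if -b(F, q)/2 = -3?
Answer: -42271/154 ≈ -274.49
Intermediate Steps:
b(F, q) = 6 (b(F, q) = -2*(-3) = 6)
H(B, A) = 6*B/41 (H(B, A) = (6/41)*B = (6*(1/41))*B = 6*B/41)
(1031*(-9))/H(l, -120) = (1031*(-9))/(((6/41)*231)) = -9279/1386/41 = -9279*41/1386 = -42271/154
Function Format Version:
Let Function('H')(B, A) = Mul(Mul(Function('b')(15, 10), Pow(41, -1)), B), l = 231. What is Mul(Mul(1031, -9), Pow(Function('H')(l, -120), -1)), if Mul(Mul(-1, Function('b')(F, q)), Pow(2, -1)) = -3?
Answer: Rational(-42271, 154) ≈ -274.49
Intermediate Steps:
Function('b')(F, q) = 6 (Function('b')(F, q) = Mul(-2, -3) = 6)
Function('H')(B, A) = Mul(Rational(6, 41), B) (Function('H')(B, A) = Mul(Mul(6, Pow(41, -1)), B) = Mul(Mul(6, Rational(1, 41)), B) = Mul(Rational(6, 41), B))
Mul(Mul(1031, -9), Pow(Function('H')(l, -120), -1)) = Mul(Mul(1031, -9), Pow(Mul(Rational(6, 41), 231), -1)) = Mul(-9279, Pow(Rational(1386, 41), -1)) = Mul(-9279, Rational(41, 1386)) = Rational(-42271, 154)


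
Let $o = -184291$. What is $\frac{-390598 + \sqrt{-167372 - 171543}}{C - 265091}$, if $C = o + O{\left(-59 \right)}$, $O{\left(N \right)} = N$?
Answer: $\frac{390598}{449441} - \frac{i \sqrt{338915}}{449441} \approx 0.86907 - 0.0012953 i$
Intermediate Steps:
$C = -184350$ ($C = -184291 - 59 = -184350$)
$\frac{-390598 + \sqrt{-167372 - 171543}}{C - 265091} = \frac{-390598 + \sqrt{-167372 - 171543}}{-184350 - 265091} = \frac{-390598 + \sqrt{-338915}}{-449441} = \left(-390598 + i \sqrt{338915}\right) \left(- \frac{1}{449441}\right) = \frac{390598}{449441} - \frac{i \sqrt{338915}}{449441}$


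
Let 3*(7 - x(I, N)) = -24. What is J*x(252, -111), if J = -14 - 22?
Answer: -540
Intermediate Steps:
J = -36
x(I, N) = 15 (x(I, N) = 7 - 1/3*(-24) = 7 + 8 = 15)
J*x(252, -111) = -36*15 = -540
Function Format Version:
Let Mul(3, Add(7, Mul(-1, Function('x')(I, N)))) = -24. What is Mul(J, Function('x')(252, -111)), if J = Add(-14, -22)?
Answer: -540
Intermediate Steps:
J = -36
Function('x')(I, N) = 15 (Function('x')(I, N) = Add(7, Mul(Rational(-1, 3), -24)) = Add(7, 8) = 15)
Mul(J, Function('x')(252, -111)) = Mul(-36, 15) = -540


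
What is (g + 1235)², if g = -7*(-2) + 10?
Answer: 1585081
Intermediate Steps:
g = 24 (g = 14 + 10 = 24)
(g + 1235)² = (24 + 1235)² = 1259² = 1585081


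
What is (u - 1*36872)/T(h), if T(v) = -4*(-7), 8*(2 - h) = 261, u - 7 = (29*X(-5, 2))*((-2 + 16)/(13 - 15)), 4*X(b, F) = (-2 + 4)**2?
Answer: -9267/7 ≈ -1323.9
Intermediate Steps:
X(b, F) = 1 (X(b, F) = (-2 + 4)**2/4 = (1/4)*2**2 = (1/4)*4 = 1)
u = -196 (u = 7 + (29*1)*((-2 + 16)/(13 - 15)) = 7 + 29*(14/(-2)) = 7 + 29*(14*(-1/2)) = 7 + 29*(-7) = 7 - 203 = -196)
h = -245/8 (h = 2 - 1/8*261 = 2 - 261/8 = -245/8 ≈ -30.625)
T(v) = 28
(u - 1*36872)/T(h) = (-196 - 1*36872)/28 = (-196 - 36872)*(1/28) = -37068*1/28 = -9267/7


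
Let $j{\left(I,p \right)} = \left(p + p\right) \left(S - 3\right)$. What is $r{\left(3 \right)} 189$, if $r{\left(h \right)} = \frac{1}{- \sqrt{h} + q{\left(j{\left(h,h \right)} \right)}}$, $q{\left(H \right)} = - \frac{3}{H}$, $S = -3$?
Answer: $- \frac{2268}{431} - \frac{27216 \sqrt{3}}{431} \approx -114.63$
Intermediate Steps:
$j{\left(I,p \right)} = - 12 p$ ($j{\left(I,p \right)} = \left(p + p\right) \left(-3 - 3\right) = 2 p \left(-6\right) = - 12 p$)
$r{\left(h \right)} = \frac{1}{- \sqrt{h} + \frac{1}{4 h}}$ ($r{\left(h \right)} = \frac{1}{- \sqrt{h} - \frac{3}{\left(-12\right) h}} = \frac{1}{- \sqrt{h} - 3 \left(- \frac{1}{12 h}\right)} = \frac{1}{- \sqrt{h} + \frac{1}{4 h}}$)
$r{\left(3 \right)} 189 = \left(-4\right) 3 \frac{1}{-1 + 4 \cdot 3^{\frac{3}{2}}} \cdot 189 = \left(-4\right) 3 \frac{1}{-1 + 4 \cdot 3 \sqrt{3}} \cdot 189 = \left(-4\right) 3 \frac{1}{-1 + 12 \sqrt{3}} \cdot 189 = - \frac{12}{-1 + 12 \sqrt{3}} \cdot 189 = - \frac{2268}{-1 + 12 \sqrt{3}}$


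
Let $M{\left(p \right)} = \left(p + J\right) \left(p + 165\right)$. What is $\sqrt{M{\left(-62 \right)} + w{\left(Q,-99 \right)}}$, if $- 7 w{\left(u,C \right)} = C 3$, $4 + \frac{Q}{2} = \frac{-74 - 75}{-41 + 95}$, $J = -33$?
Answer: $\frac{i \sqrt{477386}}{7} \approx 98.704 i$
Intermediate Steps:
$Q = - \frac{365}{27}$ ($Q = -8 + 2 \frac{-74 - 75}{-41 + 95} = -8 + 2 \left(- \frac{149}{54}\right) = -8 - \frac{149}{27} = - \frac{365}{27} \approx -13.519$)
$w{\left(u,C \right)} = - \frac{3 C}{7}$ ($w{\left(u,C \right)} = - \frac{C 3}{7} = - \frac{3 C}{7}$)
$M{\left(p \right)} = \left(-33 + p\right) \left(165 + p\right)$ ($M{\left(p \right)} = \left(p - 33\right) \left(p + 165\right) = \left(-33 + p\right) \left(165 + p\right)$)
$\sqrt{M{\left(-62 \right)} + w{\left(Q,-99 \right)}} = \sqrt{\left(-5445 + \left(-62\right)^{2} + 132 \left(-62\right)\right) - - \frac{297}{7}} = \sqrt{\left(-5445 + 3844 - 8184\right) + \frac{297}{7}} = \sqrt{-9785 + \frac{297}{7}} = \sqrt{- \frac{68198}{7}} = \frac{i \sqrt{477386}}{7}$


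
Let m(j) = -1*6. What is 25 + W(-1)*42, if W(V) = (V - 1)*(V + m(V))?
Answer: 613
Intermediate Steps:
m(j) = -6
W(V) = (-1 + V)*(-6 + V) (W(V) = (V - 1)*(V - 6) = (-1 + V)*(-6 + V))
25 + W(-1)*42 = 25 + (6 + (-1)² - 7*(-1))*42 = 25 + (6 + 1 + 7)*42 = 25 + 14*42 = 25 + 588 = 613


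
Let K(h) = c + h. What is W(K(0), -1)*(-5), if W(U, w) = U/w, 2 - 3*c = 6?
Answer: -20/3 ≈ -6.6667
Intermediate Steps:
c = -4/3 (c = ⅔ - ⅓*6 = ⅔ - 2 = -4/3 ≈ -1.3333)
K(h) = -4/3 + h
W(K(0), -1)*(-5) = ((-4/3 + 0)/(-1))*(-5) = -4/3*(-1)*(-5) = (4/3)*(-5) = -20/3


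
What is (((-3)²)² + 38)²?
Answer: 14161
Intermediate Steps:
(((-3)²)² + 38)² = (9² + 38)² = (81 + 38)² = 119² = 14161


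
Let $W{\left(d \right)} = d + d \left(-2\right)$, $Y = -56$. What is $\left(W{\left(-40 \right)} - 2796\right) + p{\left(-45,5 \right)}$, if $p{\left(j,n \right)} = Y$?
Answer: $-2812$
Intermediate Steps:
$p{\left(j,n \right)} = -56$
$W{\left(d \right)} = - d$ ($W{\left(d \right)} = d - 2 d = - d$)
$\left(W{\left(-40 \right)} - 2796\right) + p{\left(-45,5 \right)} = \left(\left(-1\right) \left(-40\right) - 2796\right) - 56 = \left(40 - 2796\right) - 56 = -2756 - 56 = -2812$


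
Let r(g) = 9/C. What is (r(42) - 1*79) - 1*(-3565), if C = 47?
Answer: 163851/47 ≈ 3486.2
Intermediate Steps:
r(g) = 9/47
(r(42) - 1*79) - 1*(-3565) = (9/47 - 1*79) - 1*(-3565) = (9/47 - 79) + 3565 = -3704/47 + 3565 = 163851/47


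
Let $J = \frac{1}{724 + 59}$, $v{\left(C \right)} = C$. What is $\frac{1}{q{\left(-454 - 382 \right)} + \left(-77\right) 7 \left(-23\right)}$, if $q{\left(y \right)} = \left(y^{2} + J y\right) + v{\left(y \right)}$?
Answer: $\frac{783}{556286995} \approx 1.4075 \cdot 10^{-6}$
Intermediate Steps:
$J = \frac{1}{783} \approx 0.0012771$
$q{\left(y \right)} = y^{2} + \frac{784 y}{783}$ ($q{\left(y \right)} = \left(y^{2} + \frac{y}{783}\right) + y = y^{2} + \frac{784 y}{783}$)
$\frac{1}{q{\left(-454 - 382 \right)} + \left(-77\right) 7 \left(-23\right)} = \frac{1}{\frac{\left(-454 - 382\right) \left(784 + 783 \left(-454 - 382\right)\right)}{783} + \left(-77\right) 7 \left(-23\right)} = \frac{1}{\frac{\left(-454 - 382\right) \left(784 + 783 \left(-454 - 382\right)\right)}{783} - -12397} = \frac{1}{\frac{1}{783} \left(-836\right) \left(784 + 783 \left(-836\right)\right) + 12397} = \frac{1}{\frac{1}{783} \left(-836\right) \left(784 - 654588\right) + 12397} = \frac{1}{\frac{1}{783} \left(-836\right) \left(-653804\right) + 12397} = \frac{1}{\frac{546580144}{783} + 12397} = \frac{1}{\frac{556286995}{783}} = \frac{783}{556286995}$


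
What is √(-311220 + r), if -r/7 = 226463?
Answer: I*√1896461 ≈ 1377.1*I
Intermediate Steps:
r = -1585241 (r = -7*226463 = -1585241)
√(-311220 + r) = √(-311220 - 1585241) = √(-1896461) = I*√1896461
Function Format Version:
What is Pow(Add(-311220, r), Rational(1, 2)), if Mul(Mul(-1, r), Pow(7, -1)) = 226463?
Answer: Mul(I, Pow(1896461, Rational(1, 2))) ≈ Mul(1377.1, I)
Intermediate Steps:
r = -1585241 (r = Mul(-7, 226463) = -1585241)
Pow(Add(-311220, r), Rational(1, 2)) = Pow(Add(-311220, -1585241), Rational(1, 2)) = Pow(-1896461, Rational(1, 2)) = Mul(I, Pow(1896461, Rational(1, 2)))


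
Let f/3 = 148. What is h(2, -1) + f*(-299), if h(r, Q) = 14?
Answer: -132742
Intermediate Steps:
f = 444 (f = 3*148 = 444)
h(2, -1) + f*(-299) = 14 + 444*(-299) = 14 - 132756 = -132742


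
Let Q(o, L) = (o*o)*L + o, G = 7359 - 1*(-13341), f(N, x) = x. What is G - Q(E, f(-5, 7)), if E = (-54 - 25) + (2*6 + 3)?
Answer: -7908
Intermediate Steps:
G = 20700 (G = 7359 + 13341 = 20700)
E = -64 (E = -79 + (12 + 3) = -79 + 15 = -64)
Q(o, L) = o + L*o**2 (Q(o, L) = o**2*L + o = L*o**2 + o = o + L*o**2)
G - Q(E, f(-5, 7)) = 20700 - (-64)*(1 + 7*(-64)) = 20700 - (-64)*(1 - 448) = 20700 - (-64)*(-447) = 20700 - 1*28608 = 20700 - 28608 = -7908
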